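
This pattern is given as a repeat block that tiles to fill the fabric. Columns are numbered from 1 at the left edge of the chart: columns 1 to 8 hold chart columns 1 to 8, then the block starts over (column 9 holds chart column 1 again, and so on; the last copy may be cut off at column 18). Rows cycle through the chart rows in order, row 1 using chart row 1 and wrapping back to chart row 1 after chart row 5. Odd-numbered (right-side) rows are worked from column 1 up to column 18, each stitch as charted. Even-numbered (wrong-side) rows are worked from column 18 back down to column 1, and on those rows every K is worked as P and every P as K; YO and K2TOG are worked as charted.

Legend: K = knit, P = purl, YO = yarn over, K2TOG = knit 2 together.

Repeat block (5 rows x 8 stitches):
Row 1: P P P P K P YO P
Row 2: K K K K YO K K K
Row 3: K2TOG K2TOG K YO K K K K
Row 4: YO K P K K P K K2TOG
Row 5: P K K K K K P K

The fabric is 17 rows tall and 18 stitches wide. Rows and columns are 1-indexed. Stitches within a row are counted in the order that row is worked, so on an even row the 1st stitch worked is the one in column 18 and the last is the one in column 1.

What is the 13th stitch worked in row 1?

Result:
K

Derivation:
For row 1: chart row = ((1-1) mod 5) + 1 = 1; this is a RS (odd) row.
Chart row 1 tiled across columns 1-18: P P P P K P YO P P P P P K P YO P P P
Right side: take the tiled row as-is (worked left to right from column 1).
Counting 13 along the worked row gives K.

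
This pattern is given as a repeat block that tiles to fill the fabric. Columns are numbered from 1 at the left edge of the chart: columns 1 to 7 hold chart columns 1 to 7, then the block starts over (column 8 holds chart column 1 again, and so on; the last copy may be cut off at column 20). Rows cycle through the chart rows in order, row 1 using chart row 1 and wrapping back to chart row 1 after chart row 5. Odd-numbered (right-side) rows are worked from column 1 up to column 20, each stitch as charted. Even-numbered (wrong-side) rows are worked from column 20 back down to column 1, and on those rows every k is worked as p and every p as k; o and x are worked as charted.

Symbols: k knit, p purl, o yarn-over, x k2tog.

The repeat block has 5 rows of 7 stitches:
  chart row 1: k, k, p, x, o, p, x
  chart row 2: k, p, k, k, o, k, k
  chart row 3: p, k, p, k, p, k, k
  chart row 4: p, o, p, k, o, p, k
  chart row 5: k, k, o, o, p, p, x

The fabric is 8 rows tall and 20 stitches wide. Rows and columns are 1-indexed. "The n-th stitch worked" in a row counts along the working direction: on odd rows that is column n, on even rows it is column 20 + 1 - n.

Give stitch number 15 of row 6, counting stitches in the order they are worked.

== STITCH ==
k

Derivation:
Row 6 uses chart row ((6-1) mod 5)+1 = 1. Row 6 is even, so WS.
Chart row 1 tiled across columns 1-20: k k p x o p x k k p x o p x k k p x o p
WS row: flip the tiled sequence (start at column 20) and apply k<->p; o and x stay.
Row 6 as worked: k o x k p p x k o x k p p x k o x k p p
The 15th stitch worked is k.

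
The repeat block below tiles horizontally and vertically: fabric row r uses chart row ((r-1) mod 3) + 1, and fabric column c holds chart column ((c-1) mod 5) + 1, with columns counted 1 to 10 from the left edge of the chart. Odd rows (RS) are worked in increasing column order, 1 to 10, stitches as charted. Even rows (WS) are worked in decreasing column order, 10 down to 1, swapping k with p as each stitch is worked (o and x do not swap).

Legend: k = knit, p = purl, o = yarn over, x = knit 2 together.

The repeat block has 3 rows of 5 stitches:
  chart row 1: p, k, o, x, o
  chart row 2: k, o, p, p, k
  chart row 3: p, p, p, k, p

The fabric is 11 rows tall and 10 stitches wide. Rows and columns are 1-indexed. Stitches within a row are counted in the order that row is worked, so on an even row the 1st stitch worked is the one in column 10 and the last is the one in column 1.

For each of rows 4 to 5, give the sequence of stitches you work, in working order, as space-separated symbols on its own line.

Row 4: chart row 1, WS - tiled (columns 1-10): p k o x o p k o x o; work from column 10 back to 1 with k<->p swapped.
Row 5: chart row 2, RS - tile across columns 1-10 and work as-is.

Result:
o x o p k o x o p k
k o p p k k o p p k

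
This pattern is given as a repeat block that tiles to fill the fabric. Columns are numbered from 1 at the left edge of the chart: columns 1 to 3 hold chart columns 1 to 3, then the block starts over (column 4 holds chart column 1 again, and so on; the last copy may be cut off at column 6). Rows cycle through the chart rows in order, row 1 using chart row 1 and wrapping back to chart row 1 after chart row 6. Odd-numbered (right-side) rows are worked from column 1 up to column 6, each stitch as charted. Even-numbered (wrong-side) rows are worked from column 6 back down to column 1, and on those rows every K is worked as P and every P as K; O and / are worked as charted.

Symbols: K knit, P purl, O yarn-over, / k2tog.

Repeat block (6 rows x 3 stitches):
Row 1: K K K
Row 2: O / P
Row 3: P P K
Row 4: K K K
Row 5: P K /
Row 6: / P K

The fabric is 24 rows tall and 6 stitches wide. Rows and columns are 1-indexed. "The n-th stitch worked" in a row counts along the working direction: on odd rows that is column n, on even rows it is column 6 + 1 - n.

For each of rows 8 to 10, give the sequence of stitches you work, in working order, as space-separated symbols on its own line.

Row 8: chart row 2, WS - tiled (columns 1-6): O / P O / P; work from column 6 back to 1 with K<->P swapped.
Row 9: chart row 3, RS - tile across columns 1-6 and work as-is.
Row 10: chart row 4, WS - tiled (columns 1-6): K K K K K K; work from column 6 back to 1 with K<->P swapped.

Rows as worked:
K / O K / O
P P K P P K
P P P P P P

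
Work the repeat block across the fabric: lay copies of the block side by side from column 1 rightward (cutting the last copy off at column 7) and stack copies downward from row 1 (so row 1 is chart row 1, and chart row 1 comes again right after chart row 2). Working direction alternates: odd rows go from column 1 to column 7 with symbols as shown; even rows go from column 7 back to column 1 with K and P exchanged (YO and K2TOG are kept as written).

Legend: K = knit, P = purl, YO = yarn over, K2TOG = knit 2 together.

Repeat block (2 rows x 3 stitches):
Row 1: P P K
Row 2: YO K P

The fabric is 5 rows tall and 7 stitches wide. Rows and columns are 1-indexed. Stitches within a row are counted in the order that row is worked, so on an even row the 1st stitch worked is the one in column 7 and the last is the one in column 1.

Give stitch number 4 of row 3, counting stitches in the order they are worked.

Row 3: (3-1) mod 2 = 0, so use chart row 1. Odd row -> RS.
Chart row 1 tiled across columns 1-7: P P K P P K P
RS row: no reversal, no swap; stitch n worked = column n.
Stitch 4 in working order -> P

== STITCH ==
P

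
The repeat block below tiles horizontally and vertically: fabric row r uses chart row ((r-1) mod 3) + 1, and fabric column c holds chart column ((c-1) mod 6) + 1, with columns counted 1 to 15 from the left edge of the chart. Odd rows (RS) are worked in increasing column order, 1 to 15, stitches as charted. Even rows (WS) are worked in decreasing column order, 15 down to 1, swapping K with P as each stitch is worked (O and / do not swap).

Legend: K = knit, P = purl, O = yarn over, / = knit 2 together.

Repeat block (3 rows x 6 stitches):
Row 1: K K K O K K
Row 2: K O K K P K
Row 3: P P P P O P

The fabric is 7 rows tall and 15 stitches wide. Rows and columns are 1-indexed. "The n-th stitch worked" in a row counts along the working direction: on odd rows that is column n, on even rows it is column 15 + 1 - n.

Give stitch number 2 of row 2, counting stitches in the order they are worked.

== STITCH ==
O

Derivation:
Row 2 uses chart row ((2-1) mod 3)+1 = 2. Row 2 is even, so WS.
Chart row 2 tiled across columns 1-15: K O K K P K K O K K P K K O K
Wrong side: read the tiled row from column 15 down to 1 and exchange K with P (leave O, /).
Row 2 as worked: P O P P K P P O P P K P P O P
The 2nd stitch worked is O.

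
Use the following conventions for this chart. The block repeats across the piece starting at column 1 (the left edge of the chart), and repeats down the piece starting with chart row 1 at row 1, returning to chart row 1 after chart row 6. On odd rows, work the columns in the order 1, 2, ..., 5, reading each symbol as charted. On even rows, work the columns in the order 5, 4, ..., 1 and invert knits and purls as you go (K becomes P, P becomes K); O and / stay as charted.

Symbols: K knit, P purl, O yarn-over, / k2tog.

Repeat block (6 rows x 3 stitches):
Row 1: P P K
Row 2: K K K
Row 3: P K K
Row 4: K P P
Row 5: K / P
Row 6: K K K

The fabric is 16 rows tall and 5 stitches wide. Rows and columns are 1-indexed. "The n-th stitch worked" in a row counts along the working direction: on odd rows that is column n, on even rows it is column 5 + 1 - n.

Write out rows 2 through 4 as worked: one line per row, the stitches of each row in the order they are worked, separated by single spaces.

== ROWS AS WORKED ==
P P P P P
P K K P K
K P K K P

Derivation:
Row 2: chart row 2, WS - tiled (columns 1-5): K K K K K; work from column 5 back to 1 with K<->P swapped.
Row 3: chart row 3, RS - tile across columns 1-5 and work as-is.
Row 4: chart row 4, WS - tiled (columns 1-5): K P P K P; work from column 5 back to 1 with K<->P swapped.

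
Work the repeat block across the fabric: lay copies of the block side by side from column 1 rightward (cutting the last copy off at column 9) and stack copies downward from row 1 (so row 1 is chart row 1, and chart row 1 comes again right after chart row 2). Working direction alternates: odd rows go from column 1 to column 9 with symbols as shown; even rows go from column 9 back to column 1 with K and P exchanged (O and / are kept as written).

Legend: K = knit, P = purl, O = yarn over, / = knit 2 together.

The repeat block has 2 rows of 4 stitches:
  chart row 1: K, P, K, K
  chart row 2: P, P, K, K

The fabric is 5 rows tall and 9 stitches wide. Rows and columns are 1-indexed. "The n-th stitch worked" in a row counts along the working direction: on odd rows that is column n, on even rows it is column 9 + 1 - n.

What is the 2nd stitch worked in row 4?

Result:
P

Derivation:
For row 4: chart row = ((4-1) mod 2) + 1 = 2; this is a WS (even) row.
Chart row 2 tiled across columns 1-9: P P K K P P K K P
WS: work from column 9 back to column 1 (reverse the tiled row), swapping K<->P (O and / unchanged).
Row 4 as worked: K P P K K P P K K
Counting 2 along the worked row gives P.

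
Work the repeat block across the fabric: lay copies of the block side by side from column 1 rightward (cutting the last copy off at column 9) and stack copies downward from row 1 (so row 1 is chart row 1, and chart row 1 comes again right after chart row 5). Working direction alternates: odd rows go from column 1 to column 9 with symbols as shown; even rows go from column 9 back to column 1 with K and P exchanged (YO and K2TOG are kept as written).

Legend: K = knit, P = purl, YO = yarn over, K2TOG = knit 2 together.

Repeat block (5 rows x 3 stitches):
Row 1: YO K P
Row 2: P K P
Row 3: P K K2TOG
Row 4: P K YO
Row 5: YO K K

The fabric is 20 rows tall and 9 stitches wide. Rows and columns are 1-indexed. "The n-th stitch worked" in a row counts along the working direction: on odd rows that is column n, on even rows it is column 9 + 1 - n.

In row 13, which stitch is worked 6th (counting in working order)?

== STITCH ==
K2TOG

Derivation:
Row 13: (13-1) mod 5 = 2, so use chart row 3. Odd row -> RS.
Chart row 3 tiled across columns 1-9: P K K2TOG P K K2TOG P K K2TOG
RS: work column 1 to column 9, symbols as charted — the tiled row is the row as worked.
Counting 6 along the worked row gives K2TOG.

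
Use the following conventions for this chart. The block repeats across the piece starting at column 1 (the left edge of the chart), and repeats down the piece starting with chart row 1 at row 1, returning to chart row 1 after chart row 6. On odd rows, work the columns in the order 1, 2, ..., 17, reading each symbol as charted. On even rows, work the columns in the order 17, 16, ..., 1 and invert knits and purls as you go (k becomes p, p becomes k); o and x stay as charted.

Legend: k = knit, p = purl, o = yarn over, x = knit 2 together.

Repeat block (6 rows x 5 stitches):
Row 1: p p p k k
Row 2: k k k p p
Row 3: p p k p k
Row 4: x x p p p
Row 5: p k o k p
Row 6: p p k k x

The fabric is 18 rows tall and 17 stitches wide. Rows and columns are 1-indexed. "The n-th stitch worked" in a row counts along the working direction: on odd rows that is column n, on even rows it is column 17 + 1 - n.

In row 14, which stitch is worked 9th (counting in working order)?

== STITCH ==
k

Derivation:
Row 14 uses chart row ((14-1) mod 6)+1 = 2. Row 14 is even, so WS.
Chart row 2 tiled across columns 1-17: k k k p p k k k p p k k k p p k k
Wrong side: read the tiled row from column 17 down to 1 and exchange k with p (leave o, x).
Row 14 as worked: p p k k p p p k k p p p k k p p p
Counting 9 along the worked row gives k.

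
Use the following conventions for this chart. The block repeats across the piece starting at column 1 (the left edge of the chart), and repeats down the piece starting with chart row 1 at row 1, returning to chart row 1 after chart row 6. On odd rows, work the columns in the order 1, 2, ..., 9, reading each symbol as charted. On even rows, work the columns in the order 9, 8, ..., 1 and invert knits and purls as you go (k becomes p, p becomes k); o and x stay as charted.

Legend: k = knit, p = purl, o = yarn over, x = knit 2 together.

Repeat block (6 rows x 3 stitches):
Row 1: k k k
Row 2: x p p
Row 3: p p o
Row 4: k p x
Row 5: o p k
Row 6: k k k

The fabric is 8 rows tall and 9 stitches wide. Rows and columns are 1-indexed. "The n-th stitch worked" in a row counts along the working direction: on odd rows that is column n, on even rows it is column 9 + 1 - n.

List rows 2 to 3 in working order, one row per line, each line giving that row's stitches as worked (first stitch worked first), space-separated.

== ROWS AS WORKED ==
k k x k k x k k x
p p o p p o p p o

Derivation:
Row 2: chart row 2, WS - tiled (columns 1-9): x p p x p p x p p; work from column 9 back to 1 with k<->p swapped.
Row 3: chart row 3, RS - tile across columns 1-9 and work as-is.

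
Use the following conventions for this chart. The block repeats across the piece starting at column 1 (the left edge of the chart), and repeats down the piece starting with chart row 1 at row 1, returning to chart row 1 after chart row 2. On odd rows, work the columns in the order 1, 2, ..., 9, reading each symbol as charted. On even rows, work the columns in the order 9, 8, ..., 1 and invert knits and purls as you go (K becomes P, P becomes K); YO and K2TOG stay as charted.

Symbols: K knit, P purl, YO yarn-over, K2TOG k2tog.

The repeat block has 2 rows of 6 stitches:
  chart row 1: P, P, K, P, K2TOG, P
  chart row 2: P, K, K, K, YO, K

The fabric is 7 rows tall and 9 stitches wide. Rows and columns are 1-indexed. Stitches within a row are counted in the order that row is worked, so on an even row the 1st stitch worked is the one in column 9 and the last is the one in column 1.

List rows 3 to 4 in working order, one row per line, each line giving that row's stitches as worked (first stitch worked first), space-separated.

Rows as worked:
P P K P K2TOG P P P K
P P K P YO P P P K

Derivation:
Row 3: chart row 1, RS - tile across columns 1-9 and work as-is.
Row 4: chart row 2, WS - tiled (columns 1-9): P K K K YO K P K K; work from column 9 back to 1 with K<->P swapped.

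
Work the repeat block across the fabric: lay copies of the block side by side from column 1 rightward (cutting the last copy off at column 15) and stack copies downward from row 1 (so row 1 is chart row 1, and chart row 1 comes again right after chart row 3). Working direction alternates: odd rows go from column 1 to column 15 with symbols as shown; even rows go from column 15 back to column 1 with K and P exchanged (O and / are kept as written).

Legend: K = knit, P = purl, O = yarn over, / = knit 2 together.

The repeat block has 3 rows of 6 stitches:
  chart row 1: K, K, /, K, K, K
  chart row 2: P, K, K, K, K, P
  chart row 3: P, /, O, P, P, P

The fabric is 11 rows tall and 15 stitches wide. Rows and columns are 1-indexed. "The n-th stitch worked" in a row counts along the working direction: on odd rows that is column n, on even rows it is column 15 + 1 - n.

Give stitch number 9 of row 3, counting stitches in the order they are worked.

== STITCH ==
O

Derivation:
For row 3: chart row = ((3-1) mod 3) + 1 = 3; this is a RS (odd) row.
Chart row 3 tiled across columns 1-15: P / O P P P P / O P P P P / O
RS: work column 1 to column 15, symbols as charted — the tiled row is the row as worked.
Stitch 9 in working order -> O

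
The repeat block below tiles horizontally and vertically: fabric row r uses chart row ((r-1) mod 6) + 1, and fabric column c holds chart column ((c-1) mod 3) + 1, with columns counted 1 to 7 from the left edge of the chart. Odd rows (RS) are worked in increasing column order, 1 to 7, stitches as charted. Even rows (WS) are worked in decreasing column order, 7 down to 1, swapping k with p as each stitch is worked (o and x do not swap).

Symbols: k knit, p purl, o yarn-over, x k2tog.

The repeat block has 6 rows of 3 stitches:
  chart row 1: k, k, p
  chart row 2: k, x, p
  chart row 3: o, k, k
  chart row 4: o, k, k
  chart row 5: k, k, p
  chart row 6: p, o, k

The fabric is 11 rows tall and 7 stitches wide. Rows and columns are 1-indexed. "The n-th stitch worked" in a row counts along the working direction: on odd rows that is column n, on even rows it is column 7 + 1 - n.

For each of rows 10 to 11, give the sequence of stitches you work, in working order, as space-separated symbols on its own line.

== ROWS AS WORKED ==
o p p o p p o
k k p k k p k

Derivation:
Row 10: chart row 4, WS - tiled (columns 1-7): o k k o k k o; work from column 7 back to 1 with k<->p swapped.
Row 11: chart row 5, RS - tile across columns 1-7 and work as-is.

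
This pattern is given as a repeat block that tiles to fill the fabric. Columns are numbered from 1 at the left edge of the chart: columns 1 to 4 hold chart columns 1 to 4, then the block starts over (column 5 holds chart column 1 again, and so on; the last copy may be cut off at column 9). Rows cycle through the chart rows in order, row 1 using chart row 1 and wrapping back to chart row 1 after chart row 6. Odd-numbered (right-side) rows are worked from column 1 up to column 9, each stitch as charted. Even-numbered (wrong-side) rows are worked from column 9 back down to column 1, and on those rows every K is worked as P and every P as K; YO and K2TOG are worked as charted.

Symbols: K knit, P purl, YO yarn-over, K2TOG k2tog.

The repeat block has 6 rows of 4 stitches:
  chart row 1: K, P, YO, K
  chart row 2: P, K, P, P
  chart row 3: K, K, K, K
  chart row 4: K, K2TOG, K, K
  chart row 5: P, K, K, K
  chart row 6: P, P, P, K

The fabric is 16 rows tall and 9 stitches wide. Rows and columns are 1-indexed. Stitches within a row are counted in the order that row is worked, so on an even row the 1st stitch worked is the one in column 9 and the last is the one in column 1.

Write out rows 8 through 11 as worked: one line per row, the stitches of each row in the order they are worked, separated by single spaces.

== ROWS AS WORKED ==
K K K P K K K P K
K K K K K K K K K
P P P K2TOG P P P K2TOG P
P K K K P K K K P

Derivation:
Row 8: chart row 2, WS - tiled (columns 1-9): P K P P P K P P P; work from column 9 back to 1 with K<->P swapped.
Row 9: chart row 3, RS - tile across columns 1-9 and work as-is.
Row 10: chart row 4, WS - tiled (columns 1-9): K K2TOG K K K K2TOG K K K; work from column 9 back to 1 with K<->P swapped.
Row 11: chart row 5, RS - tile across columns 1-9 and work as-is.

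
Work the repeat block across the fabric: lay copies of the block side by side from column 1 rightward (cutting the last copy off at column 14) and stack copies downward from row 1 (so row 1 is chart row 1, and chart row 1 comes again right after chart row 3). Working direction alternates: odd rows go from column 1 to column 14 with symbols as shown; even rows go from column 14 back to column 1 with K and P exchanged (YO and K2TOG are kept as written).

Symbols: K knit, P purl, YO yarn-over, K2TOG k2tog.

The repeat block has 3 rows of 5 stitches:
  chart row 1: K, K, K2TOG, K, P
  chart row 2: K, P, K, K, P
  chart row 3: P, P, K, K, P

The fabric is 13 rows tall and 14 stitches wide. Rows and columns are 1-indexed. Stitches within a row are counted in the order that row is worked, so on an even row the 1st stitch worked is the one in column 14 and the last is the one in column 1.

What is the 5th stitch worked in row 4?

Row 4: (4-1) mod 3 = 0, so use chart row 1. Even row -> WS.
Chart row 1 tiled across columns 1-14: K K K2TOG K P K K K2TOG K P K K K2TOG K
WS row: flip the tiled sequence (start at column 14) and apply K<->P; YO and K2TOG stay.
Row 4 as worked: P K2TOG P P K P K2TOG P P K P K2TOG P P
The 5th stitch worked is K.

Stitch:
K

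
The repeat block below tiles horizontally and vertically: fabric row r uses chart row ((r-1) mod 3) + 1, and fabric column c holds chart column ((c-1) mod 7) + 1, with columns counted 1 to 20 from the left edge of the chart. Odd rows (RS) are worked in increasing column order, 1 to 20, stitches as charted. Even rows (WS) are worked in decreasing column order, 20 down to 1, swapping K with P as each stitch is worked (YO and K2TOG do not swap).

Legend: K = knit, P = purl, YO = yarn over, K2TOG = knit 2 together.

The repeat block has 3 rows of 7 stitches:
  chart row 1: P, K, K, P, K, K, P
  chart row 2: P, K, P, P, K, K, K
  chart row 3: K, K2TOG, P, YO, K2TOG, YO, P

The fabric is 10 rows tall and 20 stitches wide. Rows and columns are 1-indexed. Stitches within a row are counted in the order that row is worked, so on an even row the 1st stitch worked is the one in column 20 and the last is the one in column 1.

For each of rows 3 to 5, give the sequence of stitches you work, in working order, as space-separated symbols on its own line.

Row 3: chart row 3, RS - tile across columns 1-20 and work as-is.
Row 4: chart row 1, WS - tiled (columns 1-20): P K K P K K P P K K P K K P P K K P K K; work from column 20 back to 1 with K<->P swapped.
Row 5: chart row 2, RS - tile across columns 1-20 and work as-is.

== ROWS AS WORKED ==
K K2TOG P YO K2TOG YO P K K2TOG P YO K2TOG YO P K K2TOG P YO K2TOG YO
P P K P P K K P P K P P K K P P K P P K
P K P P K K K P K P P K K K P K P P K K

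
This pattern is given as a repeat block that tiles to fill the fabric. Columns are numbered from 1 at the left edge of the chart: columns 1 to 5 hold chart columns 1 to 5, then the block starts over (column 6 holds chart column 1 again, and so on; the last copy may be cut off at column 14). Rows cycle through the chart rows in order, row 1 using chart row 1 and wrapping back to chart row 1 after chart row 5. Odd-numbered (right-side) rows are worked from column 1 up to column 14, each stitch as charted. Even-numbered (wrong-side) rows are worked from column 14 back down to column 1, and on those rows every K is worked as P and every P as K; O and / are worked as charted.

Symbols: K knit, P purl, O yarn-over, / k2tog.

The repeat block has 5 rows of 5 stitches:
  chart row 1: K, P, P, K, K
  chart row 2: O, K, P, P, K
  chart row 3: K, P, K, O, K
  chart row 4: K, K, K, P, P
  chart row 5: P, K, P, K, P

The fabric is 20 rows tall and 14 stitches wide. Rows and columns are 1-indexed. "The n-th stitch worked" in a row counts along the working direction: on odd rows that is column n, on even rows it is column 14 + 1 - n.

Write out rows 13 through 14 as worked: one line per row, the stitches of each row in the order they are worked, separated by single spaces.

Row 13: chart row 3, RS - tile across columns 1-14 and work as-is.
Row 14: chart row 4, WS - tiled (columns 1-14): K K K P P K K K P P K K K P; work from column 14 back to 1 with K<->P swapped.

Result:
K P K O K K P K O K K P K O
K P P P K K P P P K K P P P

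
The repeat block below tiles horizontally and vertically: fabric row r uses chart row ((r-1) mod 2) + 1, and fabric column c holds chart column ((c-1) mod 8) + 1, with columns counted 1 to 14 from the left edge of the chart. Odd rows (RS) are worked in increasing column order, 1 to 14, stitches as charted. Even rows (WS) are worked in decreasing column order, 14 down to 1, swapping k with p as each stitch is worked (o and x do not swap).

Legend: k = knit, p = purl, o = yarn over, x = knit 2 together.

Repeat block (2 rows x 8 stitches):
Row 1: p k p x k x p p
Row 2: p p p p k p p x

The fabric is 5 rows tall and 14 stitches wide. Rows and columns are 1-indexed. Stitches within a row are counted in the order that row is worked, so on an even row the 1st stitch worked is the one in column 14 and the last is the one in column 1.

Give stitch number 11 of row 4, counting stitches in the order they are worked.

Row 4: (4-1) mod 2 = 1, so use chart row 2. Even row -> WS.
Chart row 2 tiled across columns 1-14: p p p p k p p x p p p p k p
WS: work from column 14 back to column 1 (reverse the tiled row), swapping k<->p (o and x unchanged).
Row 4 as worked: k p k k k k x k k p k k k k
Counting 11 along the worked row gives k.

Result:
k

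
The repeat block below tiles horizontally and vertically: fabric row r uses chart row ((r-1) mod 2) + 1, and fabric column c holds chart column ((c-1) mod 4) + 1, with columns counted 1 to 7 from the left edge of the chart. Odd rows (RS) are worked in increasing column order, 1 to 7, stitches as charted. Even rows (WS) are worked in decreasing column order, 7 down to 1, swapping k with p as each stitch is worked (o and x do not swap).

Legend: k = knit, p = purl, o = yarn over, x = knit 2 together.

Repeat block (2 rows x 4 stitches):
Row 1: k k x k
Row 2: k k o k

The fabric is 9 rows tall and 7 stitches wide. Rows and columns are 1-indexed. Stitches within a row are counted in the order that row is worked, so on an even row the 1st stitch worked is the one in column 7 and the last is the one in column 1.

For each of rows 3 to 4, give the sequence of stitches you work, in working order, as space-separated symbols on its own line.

Row 3: chart row 1, RS - tile across columns 1-7 and work as-is.
Row 4: chart row 2, WS - tiled (columns 1-7): k k o k k k o; work from column 7 back to 1 with k<->p swapped.

== ROWS AS WORKED ==
k k x k k k x
o p p p o p p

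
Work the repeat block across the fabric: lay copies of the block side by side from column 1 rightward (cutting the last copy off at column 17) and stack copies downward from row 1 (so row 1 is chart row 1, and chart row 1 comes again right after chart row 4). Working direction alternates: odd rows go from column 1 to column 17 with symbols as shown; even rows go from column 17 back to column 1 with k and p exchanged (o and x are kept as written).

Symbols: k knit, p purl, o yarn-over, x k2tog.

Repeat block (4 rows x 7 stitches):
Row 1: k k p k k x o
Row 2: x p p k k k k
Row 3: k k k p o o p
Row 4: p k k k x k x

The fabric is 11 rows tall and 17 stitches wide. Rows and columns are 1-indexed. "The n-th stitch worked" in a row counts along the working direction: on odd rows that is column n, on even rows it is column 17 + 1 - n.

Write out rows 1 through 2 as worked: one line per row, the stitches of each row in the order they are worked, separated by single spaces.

== ROWS AS WORKED ==
k k p k k x o k k p k k x o k k p
k k x p p p p k k x p p p p k k x

Derivation:
Row 1: chart row 1, RS - tile across columns 1-17 and work as-is.
Row 2: chart row 2, WS - tiled (columns 1-17): x p p k k k k x p p k k k k x p p; work from column 17 back to 1 with k<->p swapped.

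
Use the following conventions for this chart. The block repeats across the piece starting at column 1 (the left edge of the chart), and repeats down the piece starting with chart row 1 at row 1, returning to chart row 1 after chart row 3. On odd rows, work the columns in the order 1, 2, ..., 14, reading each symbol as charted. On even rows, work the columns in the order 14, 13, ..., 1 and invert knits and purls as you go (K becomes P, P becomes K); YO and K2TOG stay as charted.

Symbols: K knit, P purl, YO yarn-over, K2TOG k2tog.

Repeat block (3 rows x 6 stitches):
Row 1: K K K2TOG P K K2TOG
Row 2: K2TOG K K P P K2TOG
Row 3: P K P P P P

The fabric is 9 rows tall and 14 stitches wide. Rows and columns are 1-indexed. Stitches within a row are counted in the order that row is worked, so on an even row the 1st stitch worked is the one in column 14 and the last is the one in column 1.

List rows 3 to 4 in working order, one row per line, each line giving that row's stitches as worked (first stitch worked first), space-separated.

Row 3: chart row 3, RS - tile across columns 1-14 and work as-is.
Row 4: chart row 1, WS - tiled (columns 1-14): K K K2TOG P K K2TOG K K K2TOG P K K2TOG K K; work from column 14 back to 1 with K<->P swapped.

Result:
P K P P P P P K P P P P P K
P P K2TOG P K K2TOG P P K2TOG P K K2TOG P P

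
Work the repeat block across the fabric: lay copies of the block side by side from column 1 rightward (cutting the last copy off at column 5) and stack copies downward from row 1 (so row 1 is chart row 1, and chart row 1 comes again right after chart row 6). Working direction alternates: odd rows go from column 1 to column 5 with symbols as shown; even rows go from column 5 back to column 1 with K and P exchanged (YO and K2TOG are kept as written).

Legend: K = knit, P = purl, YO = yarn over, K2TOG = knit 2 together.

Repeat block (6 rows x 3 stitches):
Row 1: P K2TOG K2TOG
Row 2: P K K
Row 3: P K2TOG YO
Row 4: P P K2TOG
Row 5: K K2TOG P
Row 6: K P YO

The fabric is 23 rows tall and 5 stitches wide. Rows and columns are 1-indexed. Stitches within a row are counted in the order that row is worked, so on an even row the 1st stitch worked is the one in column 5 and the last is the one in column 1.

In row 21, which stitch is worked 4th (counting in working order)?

Result:
P

Derivation:
For row 21: chart row = ((21-1) mod 6) + 1 = 3; this is a RS (odd) row.
Chart row 3 tiled across columns 1-5: P K2TOG YO P K2TOG
Right side: take the tiled row as-is (worked left to right from column 1).
Counting 4 along the worked row gives P.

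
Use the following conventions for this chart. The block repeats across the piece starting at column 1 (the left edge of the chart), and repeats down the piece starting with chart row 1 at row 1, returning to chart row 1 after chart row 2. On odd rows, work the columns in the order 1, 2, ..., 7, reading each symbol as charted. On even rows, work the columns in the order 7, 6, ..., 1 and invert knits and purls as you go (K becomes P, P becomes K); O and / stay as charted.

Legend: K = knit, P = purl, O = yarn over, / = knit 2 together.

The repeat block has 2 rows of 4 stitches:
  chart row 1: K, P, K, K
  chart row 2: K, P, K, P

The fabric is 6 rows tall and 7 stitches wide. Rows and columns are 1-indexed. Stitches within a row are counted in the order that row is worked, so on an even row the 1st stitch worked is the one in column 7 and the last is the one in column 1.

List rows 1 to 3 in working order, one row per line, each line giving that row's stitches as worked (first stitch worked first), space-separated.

Row 1: chart row 1, RS - tile across columns 1-7 and work as-is.
Row 2: chart row 2, WS - tiled (columns 1-7): K P K P K P K; work from column 7 back to 1 with K<->P swapped.
Row 3: chart row 1, RS - tile across columns 1-7 and work as-is.

Result:
K P K K K P K
P K P K P K P
K P K K K P K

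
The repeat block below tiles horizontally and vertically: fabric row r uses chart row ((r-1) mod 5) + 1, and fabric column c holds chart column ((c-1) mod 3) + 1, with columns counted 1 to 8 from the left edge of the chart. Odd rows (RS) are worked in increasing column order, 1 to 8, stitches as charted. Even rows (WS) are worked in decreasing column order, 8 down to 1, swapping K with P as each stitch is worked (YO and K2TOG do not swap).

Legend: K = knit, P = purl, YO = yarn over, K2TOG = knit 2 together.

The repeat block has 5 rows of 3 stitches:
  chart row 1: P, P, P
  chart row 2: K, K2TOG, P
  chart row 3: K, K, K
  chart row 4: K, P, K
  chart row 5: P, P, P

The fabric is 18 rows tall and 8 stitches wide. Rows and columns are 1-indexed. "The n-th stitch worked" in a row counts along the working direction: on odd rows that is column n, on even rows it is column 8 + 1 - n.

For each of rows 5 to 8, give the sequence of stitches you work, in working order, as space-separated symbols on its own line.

== ROWS AS WORKED ==
P P P P P P P P
K K K K K K K K
K K2TOG P K K2TOG P K K2TOG
P P P P P P P P

Derivation:
Row 5: chart row 5, RS - tile across columns 1-8 and work as-is.
Row 6: chart row 1, WS - tiled (columns 1-8): P P P P P P P P; work from column 8 back to 1 with K<->P swapped.
Row 7: chart row 2, RS - tile across columns 1-8 and work as-is.
Row 8: chart row 3, WS - tiled (columns 1-8): K K K K K K K K; work from column 8 back to 1 with K<->P swapped.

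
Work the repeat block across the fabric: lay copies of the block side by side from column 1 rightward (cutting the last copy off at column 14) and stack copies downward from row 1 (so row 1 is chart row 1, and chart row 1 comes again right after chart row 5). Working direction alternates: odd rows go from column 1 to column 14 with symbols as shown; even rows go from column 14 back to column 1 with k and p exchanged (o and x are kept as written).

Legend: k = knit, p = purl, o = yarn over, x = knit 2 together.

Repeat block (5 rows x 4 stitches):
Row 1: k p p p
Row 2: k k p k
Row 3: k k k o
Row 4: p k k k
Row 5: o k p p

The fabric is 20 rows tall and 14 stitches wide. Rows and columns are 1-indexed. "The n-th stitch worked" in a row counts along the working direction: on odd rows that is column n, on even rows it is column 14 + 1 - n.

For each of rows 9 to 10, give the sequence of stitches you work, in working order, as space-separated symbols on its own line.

Rows as worked:
p k k k p k k k p k k k p k
p o k k p o k k p o k k p o

Derivation:
Row 9: chart row 4, RS - tile across columns 1-14 and work as-is.
Row 10: chart row 5, WS - tiled (columns 1-14): o k p p o k p p o k p p o k; work from column 14 back to 1 with k<->p swapped.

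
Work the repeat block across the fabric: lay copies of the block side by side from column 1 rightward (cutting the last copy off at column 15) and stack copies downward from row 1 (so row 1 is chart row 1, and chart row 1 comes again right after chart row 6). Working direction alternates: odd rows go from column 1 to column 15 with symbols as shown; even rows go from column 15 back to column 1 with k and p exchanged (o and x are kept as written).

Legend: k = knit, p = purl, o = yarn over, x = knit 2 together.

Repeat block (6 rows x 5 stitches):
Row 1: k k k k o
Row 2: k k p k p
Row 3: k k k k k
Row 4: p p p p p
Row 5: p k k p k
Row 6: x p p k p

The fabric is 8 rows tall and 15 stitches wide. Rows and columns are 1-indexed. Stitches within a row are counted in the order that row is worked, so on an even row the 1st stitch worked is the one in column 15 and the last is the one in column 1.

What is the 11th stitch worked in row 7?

For row 7: chart row = ((7-1) mod 6) + 1 = 1; this is a RS (odd) row.
Chart row 1 tiled across columns 1-15: k k k k o k k k k o k k k k o
RS: work column 1 to column 15, symbols as charted — the tiled row is the row as worked.
Stitch 11 in working order -> k

Result:
k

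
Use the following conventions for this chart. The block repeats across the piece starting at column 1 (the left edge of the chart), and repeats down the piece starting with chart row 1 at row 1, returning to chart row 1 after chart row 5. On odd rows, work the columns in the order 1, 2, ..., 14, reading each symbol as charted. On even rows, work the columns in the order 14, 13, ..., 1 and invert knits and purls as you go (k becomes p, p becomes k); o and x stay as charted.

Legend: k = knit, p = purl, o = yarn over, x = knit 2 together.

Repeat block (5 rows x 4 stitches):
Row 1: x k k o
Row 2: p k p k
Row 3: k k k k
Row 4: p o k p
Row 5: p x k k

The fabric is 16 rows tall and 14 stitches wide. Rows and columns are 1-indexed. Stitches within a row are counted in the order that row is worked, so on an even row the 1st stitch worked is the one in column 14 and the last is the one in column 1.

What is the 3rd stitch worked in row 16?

Row 16 uses chart row ((16-1) mod 5)+1 = 1. Row 16 is even, so WS.
Chart row 1 tiled across columns 1-14: x k k o x k k o x k k o x k
WS row: flip the tiled sequence (start at column 14) and apply k<->p; o and x stay.
Row 16 as worked: p x o p p x o p p x o p p x
Stitch 3 in working order -> o

== STITCH ==
o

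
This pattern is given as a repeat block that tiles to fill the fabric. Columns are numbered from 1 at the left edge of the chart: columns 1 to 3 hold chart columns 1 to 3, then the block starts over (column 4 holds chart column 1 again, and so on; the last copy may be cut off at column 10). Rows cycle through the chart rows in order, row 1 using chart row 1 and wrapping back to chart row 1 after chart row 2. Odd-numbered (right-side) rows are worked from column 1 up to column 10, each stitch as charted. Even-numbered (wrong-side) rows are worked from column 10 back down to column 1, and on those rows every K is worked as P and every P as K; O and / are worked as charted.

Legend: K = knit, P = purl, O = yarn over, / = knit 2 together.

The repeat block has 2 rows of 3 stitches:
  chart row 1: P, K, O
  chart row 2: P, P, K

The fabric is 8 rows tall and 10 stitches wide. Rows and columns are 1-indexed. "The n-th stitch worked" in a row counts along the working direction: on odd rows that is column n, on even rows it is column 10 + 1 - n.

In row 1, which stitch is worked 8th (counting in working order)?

== STITCH ==
K

Derivation:
Row 1: (1-1) mod 2 = 0, so use chart row 1. Odd row -> RS.
Chart row 1 tiled across columns 1-10: P K O P K O P K O P
RS: work column 1 to column 10, symbols as charted — the tiled row is the row as worked.
Counting 8 along the worked row gives K.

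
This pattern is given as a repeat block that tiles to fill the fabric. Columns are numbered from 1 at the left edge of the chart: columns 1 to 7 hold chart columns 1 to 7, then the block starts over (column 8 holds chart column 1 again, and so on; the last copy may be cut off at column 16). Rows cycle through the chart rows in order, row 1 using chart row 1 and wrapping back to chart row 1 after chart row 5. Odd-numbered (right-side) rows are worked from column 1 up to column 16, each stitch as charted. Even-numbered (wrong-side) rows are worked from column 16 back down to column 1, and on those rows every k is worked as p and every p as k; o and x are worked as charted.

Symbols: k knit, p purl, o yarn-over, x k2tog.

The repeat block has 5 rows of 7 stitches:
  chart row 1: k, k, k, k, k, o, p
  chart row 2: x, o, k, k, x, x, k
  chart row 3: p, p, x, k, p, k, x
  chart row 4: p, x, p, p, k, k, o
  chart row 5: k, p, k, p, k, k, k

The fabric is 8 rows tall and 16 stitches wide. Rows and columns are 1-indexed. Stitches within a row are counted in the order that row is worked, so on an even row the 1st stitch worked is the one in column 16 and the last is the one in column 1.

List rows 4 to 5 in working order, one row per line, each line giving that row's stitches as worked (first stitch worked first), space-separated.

Rows as worked:
x k o p p k k x k o p p k k x k
k p k p k k k k p k p k k k k p

Derivation:
Row 4: chart row 4, WS - tiled (columns 1-16): p x p p k k o p x p p k k o p x; work from column 16 back to 1 with k<->p swapped.
Row 5: chart row 5, RS - tile across columns 1-16 and work as-is.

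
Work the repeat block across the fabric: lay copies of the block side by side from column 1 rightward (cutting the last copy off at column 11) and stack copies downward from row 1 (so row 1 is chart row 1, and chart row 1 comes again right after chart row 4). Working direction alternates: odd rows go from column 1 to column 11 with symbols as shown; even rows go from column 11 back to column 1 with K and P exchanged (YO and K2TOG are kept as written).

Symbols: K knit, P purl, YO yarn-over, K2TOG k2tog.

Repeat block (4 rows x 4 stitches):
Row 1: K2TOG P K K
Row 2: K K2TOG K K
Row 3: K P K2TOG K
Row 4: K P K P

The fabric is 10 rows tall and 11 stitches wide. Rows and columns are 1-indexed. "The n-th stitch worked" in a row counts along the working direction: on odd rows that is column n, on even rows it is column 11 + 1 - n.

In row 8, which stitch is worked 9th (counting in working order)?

Result:
P

Derivation:
Row 8 uses chart row ((8-1) mod 4)+1 = 4. Row 8 is even, so WS.
Chart row 4 tiled across columns 1-11: K P K P K P K P K P K
WS row: flip the tiled sequence (start at column 11) and apply K<->P; YO and K2TOG stay.
Row 8 as worked: P K P K P K P K P K P
The 9th stitch worked is P.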